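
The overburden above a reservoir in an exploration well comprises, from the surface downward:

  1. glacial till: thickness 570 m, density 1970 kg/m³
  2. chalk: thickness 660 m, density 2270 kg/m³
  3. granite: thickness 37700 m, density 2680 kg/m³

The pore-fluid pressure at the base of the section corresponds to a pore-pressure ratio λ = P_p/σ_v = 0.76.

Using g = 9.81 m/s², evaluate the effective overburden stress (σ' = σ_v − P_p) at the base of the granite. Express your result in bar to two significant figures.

2400 bar

Overburden (lithostatic) stress σ_v:
glacial till: 1970 kg/m³ × 9.81 m/s² × 570 m = 1.102×10^7 Pa = 11.02 MPa
chalk: 2270 kg/m³ × 9.81 m/s² × 660 m = 1.470×10^7 Pa = 14.70 MPa
granite: 2680 kg/m³ × 9.81 m/s² × 37700 m = 9.912×10^8 Pa = 991.2 MPa
Total = 11.02 + 14.70 + 991.2 = 1016.9 MPa
Pore pressure P_p = λ·σ_v = 0.76 × 1017 MPa = 772.8 MPa
Effective stress σ' = σ_v − P_p = 1017 − 772.8 = 244.05 MPa = 2440.5 bar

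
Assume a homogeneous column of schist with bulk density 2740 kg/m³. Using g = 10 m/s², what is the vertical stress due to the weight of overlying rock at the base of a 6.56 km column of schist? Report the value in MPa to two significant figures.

schist: 2740 kg/m³ × 10 m/s² × 6560 m = 1.797×10^8 Pa = 179.7 MPa

180 MPa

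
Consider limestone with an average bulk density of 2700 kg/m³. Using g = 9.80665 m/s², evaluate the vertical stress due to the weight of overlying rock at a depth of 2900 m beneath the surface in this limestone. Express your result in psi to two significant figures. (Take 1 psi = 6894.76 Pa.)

limestone: 2700 kg/m³ × 9.80665 m/s² × 2900 m = 7.679×10^7 Pa = 11137 psi

11000 psi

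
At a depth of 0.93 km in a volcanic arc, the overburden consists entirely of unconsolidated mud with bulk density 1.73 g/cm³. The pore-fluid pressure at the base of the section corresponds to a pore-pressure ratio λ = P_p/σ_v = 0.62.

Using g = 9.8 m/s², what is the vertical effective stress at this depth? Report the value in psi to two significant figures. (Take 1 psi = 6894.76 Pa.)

Overburden (lithostatic) stress σ_v:
unconsolidated mud: 1730 kg/m³ × 9.8 m/s² × 930 m = 1.577×10^7 Pa = 15.77 MPa
Pore pressure P_p = λ·σ_v = 0.62 × 15.77 MPa = 9.776 MPa
Effective stress σ' = σ_v − P_p = 15.77 − 9.776 = 5.9915 MPa = 869.00 psi

870 psi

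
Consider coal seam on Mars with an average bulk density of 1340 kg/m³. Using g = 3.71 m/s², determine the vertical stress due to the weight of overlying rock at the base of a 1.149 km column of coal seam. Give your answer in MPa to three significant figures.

coal seam: 1340 kg/m³ × 3.71 m/s² × 1149 m = 5.712×10^6 Pa = 5.712 MPa

5.71 MPa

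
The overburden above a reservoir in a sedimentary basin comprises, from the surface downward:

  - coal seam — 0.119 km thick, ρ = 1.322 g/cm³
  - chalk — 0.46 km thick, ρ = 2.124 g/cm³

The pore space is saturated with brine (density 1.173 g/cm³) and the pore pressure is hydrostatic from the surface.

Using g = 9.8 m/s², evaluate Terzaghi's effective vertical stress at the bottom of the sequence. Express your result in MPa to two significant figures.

4.5 MPa

Overburden (lithostatic) stress σ_v:
coal seam: 1322 kg/m³ × 9.8 m/s² × 119 m = 1.542×10^6 Pa = 1.542 MPa
chalk: 2124 kg/m³ × 9.8 m/s² × 460 m = 9.575×10^6 Pa = 9.575 MPa
Total = 1.542 + 9.575 = 11.117 MPa
Pore pressure P_p = 1173 kg/m³ × 9.8 m/s² × 579 m = 6.656×10^6 Pa = 6.656 MPa
Effective stress σ' = σ_v − P_p = 11.12 − 6.656 = 4.4609 MPa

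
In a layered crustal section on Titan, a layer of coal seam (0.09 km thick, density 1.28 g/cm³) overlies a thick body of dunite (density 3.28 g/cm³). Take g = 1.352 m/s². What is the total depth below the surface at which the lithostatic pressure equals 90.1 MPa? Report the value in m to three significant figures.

Pressure at base of upper layers: 1280×1.352×90 = 1.558×10^5 Pa = 0.1558 MPa
Remaining pressure to be supplied by dunite: 9.010×10^7 − 1.558×10^5 = 8.994×10^7 Pa
Additional depth in dunite = 8.994×10^7 Pa / (3280 kg/m³ × 1.352 m/s²) = 20283 m
Total depth = 90 m + 20283 m = 20373 m

20400 m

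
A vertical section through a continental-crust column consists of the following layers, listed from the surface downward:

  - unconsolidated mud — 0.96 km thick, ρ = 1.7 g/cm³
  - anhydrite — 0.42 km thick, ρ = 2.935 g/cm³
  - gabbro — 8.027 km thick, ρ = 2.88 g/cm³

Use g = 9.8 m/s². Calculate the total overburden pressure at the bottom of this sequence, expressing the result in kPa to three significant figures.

unconsolidated mud: 1700 kg/m³ × 9.8 m/s² × 960 m = 1.599×10^7 Pa = 15994 kPa
anhydrite: 2935 kg/m³ × 9.8 m/s² × 420 m = 1.208×10^7 Pa = 12080 kPa
gabbro: 2880 kg/m³ × 9.8 m/s² × 8027 m = 2.266×10^8 Pa = 2.266×10^5 kPa
Total = 15994 + 12080 + 2.266×10^5 = 2.5463×10^5 kPa

255000 kPa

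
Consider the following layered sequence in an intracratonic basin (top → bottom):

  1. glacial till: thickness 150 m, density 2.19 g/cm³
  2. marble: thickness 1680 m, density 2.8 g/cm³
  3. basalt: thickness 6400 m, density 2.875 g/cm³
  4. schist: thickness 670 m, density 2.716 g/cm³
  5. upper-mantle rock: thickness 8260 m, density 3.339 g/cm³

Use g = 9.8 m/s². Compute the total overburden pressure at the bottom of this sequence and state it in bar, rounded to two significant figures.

glacial till: 2190 kg/m³ × 9.8 m/s² × 150 m = 3.219×10^6 Pa = 32.19 bar
marble: 2800 kg/m³ × 9.8 m/s² × 1680 m = 4.610×10^7 Pa = 461.0 bar
basalt: 2875 kg/m³ × 9.8 m/s² × 6400 m = 1.803×10^8 Pa = 1803 bar
schist: 2716 kg/m³ × 9.8 m/s² × 670 m = 1.783×10^7 Pa = 178.3 bar
upper-mantle rock: 3339 kg/m³ × 9.8 m/s² × 8260 m = 2.703×10^8 Pa = 2703 bar
Total = 32.19 + 461.0 + 1803 + 178.3 + 2703 = 5177.6 bar

5200 bar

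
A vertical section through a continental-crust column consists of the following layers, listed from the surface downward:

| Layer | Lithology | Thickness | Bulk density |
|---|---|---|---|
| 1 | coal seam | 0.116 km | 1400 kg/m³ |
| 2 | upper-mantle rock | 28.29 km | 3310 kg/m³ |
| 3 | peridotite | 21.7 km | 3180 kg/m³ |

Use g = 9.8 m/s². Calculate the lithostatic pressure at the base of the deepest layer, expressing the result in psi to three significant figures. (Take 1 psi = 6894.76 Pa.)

231000 psi

coal seam: 1400 kg/m³ × 9.8 m/s² × 116 m = 1.592×10^6 Pa = 230.8 psi
upper-mantle rock: 3310 kg/m³ × 9.8 m/s² × 28290 m = 9.177×10^8 Pa = 1.331×10^5 psi
peridotite: 3180 kg/m³ × 9.8 m/s² × 21700 m = 6.763×10^8 Pa = 98083 psi
Total = 230.8 + 1.331×10^5 + 98083 = 2.3141×10^5 psi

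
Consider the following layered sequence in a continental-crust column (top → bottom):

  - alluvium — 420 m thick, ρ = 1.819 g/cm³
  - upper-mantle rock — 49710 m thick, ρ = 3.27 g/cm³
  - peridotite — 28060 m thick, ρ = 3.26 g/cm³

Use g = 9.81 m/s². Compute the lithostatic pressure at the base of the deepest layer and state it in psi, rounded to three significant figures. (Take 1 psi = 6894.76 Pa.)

363000 psi

alluvium: 1819 kg/m³ × 9.81 m/s² × 420 m = 7.495×10^6 Pa = 1087 psi
upper-mantle rock: 3270 kg/m³ × 9.81 m/s² × 49710 m = 1.595×10^9 Pa = 2.313×10^5 psi
peridotite: 3260 kg/m³ × 9.81 m/s² × 28060 m = 8.974×10^8 Pa = 1.302×10^5 psi
Total = 1087 + 2.313×10^5 + 1.302×10^5 = 3.6252×10^5 psi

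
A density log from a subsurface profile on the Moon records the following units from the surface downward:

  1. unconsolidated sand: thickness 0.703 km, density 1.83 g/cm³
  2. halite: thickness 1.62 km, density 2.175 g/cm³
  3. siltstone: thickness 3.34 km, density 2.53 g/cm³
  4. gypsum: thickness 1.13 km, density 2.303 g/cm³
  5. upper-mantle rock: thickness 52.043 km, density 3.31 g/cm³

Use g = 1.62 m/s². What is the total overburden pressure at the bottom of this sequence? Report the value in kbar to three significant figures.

unconsolidated sand: 1830 kg/m³ × 1.62 m/s² × 703 m = 2.084×10^6 Pa = 0.02084 kbar
halite: 2175 kg/m³ × 1.62 m/s² × 1620 m = 5.708×10^6 Pa = 0.05708 kbar
siltstone: 2530 kg/m³ × 1.62 m/s² × 3340 m = 1.369×10^7 Pa = 0.1369 kbar
gypsum: 2303 kg/m³ × 1.62 m/s² × 1130 m = 4.216×10^6 Pa = 0.04216 kbar
upper-mantle rock: 3310 kg/m³ × 1.62 m/s² × 52043 m = 2.791×10^8 Pa = 2.791 kbar
Total = 0.02084 + 0.05708 + 0.1369 + 0.04216 + 2.791 = 3.0476 kbar

3.05 kbar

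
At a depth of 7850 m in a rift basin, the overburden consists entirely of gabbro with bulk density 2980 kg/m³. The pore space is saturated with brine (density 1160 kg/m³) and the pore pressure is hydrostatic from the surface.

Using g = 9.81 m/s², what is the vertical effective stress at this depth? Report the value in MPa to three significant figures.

Overburden (lithostatic) stress σ_v:
gabbro: 2980 kg/m³ × 9.81 m/s² × 7850 m = 2.295×10^8 Pa = 229.5 MPa
Pore pressure P_p = 1160 kg/m³ × 9.81 m/s² × 7850 m = 8.933×10^7 Pa = 89.33 MPa
Effective stress σ' = σ_v − P_p = 229.5 − 89.33 = 140.16 MPa

140 MPa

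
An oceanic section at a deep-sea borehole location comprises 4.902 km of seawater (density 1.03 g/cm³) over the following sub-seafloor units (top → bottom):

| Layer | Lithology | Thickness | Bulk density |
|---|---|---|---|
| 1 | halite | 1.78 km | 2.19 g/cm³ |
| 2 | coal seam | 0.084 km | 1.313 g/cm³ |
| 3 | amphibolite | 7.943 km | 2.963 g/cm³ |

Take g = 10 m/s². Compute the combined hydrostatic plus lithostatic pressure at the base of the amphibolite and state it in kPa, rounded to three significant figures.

326000 kPa

seawater: 1030 kg/m³ × 10 m/s² × 4902 m = 5.049×10^7 Pa = 50491 kPa
halite: 2190 kg/m³ × 10 m/s² × 1780 m = 3.898×10^7 Pa = 38982 kPa
coal seam: 1313 kg/m³ × 10 m/s² × 84 m = 1.103×10^6 Pa = 1103 kPa
amphibolite: 2963 kg/m³ × 10 m/s² × 7943 m = 2.354×10^8 Pa = 2.354×10^5 kPa
Total = 50491 + 38982 + 1103 + 2.354×10^5 = 3.2593×10^5 kPa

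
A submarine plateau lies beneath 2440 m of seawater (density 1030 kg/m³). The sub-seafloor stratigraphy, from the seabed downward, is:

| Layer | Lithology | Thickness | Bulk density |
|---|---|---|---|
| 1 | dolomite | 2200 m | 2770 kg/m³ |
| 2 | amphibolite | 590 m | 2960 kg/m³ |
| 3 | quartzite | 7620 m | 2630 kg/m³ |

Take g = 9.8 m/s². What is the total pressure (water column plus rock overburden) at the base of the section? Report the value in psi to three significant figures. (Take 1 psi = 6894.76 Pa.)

seawater: 1030 kg/m³ × 9.8 m/s² × 2440 m = 2.463×10^7 Pa = 3572 psi
dolomite: 2770 kg/m³ × 9.8 m/s² × 2200 m = 5.972×10^7 Pa = 8662 psi
amphibolite: 2960 kg/m³ × 9.8 m/s² × 590 m = 1.711×10^7 Pa = 2482 psi
quartzite: 2630 kg/m³ × 9.8 m/s² × 7620 m = 1.964×10^8 Pa = 28485 psi
Total = 3572 + 8662 + 2482 + 28485 = 43201 psi

43200 psi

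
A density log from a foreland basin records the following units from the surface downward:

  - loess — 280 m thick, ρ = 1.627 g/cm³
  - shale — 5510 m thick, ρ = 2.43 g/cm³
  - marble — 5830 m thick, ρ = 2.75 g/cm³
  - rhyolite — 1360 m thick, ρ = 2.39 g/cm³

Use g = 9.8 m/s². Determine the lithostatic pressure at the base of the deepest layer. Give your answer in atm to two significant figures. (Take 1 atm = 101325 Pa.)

loess: 1627 kg/m³ × 9.8 m/s² × 280 m = 4.464×10^6 Pa = 44.06 atm
shale: 2430 kg/m³ × 9.8 m/s² × 5510 m = 1.312×10^8 Pa = 1295 atm
marble: 2750 kg/m³ × 9.8 m/s² × 5830 m = 1.571×10^8 Pa = 1551 atm
rhyolite: 2390 kg/m³ × 9.8 m/s² × 1360 m = 3.185×10^7 Pa = 314.4 atm
Total = 44.06 + 1295 + 1551 + 314.4 = 3204.1 atm

3200 atm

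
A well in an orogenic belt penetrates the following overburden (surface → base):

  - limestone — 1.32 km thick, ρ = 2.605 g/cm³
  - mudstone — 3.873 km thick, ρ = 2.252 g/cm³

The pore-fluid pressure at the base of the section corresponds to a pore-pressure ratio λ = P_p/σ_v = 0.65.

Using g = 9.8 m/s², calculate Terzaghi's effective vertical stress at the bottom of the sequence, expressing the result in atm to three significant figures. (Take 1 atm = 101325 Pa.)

Overburden (lithostatic) stress σ_v:
limestone: 2605 kg/m³ × 9.8 m/s² × 1320 m = 3.370×10^7 Pa = 33.70 MPa
mudstone: 2252 kg/m³ × 9.8 m/s² × 3873 m = 8.548×10^7 Pa = 85.48 MPa
Total = 33.70 + 85.48 = 119.17 MPa
Pore pressure P_p = λ·σ_v = 0.65 × 119.2 MPa = 77.46 MPa
Effective stress σ' = σ_v − P_p = 119.2 − 77.46 = 41.711 MPa = 411.65 atm

412 atm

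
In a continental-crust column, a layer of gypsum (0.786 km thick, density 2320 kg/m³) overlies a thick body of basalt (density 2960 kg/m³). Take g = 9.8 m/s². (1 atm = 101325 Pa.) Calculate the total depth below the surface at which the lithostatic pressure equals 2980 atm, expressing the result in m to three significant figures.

Pressure at base of upper layers: 2320×9.8×786 = 1.787×10^7 Pa = 176.4 atm
Remaining pressure to be supplied by basalt: 3.019×10^8 − 1.787×10^7 = 2.841×10^8 Pa
Additional depth in basalt = 2.841×10^8 Pa / (2960 kg/m³ × 9.8 m/s²) = 9793.1 m
Total depth = 786 m + 9793.1 m = 10579 m

10600 m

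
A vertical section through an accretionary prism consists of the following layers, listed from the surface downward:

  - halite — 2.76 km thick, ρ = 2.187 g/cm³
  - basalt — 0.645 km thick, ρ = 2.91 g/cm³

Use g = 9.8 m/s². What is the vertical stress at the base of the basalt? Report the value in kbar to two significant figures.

0.78 kbar

halite: 2187 kg/m³ × 9.8 m/s² × 2760 m = 5.915×10^7 Pa = 0.5915 kbar
basalt: 2910 kg/m³ × 9.8 m/s² × 645 m = 1.839×10^7 Pa = 0.1839 kbar
Total = 0.5915 + 0.1839 = 0.77548 kbar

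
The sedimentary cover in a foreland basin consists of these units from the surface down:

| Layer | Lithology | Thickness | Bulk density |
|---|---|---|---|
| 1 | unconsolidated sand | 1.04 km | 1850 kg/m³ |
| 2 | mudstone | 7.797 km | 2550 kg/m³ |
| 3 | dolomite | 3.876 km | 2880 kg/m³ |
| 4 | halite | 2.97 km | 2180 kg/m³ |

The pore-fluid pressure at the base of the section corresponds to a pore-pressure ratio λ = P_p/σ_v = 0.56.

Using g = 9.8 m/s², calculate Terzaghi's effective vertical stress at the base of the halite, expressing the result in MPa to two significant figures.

170 MPa

Overburden (lithostatic) stress σ_v:
unconsolidated sand: 1850 kg/m³ × 9.8 m/s² × 1040 m = 1.886×10^7 Pa = 18.86 MPa
mudstone: 2550 kg/m³ × 9.8 m/s² × 7797 m = 1.948×10^8 Pa = 194.8 MPa
dolomite: 2880 kg/m³ × 9.8 m/s² × 3876 m = 1.094×10^8 Pa = 109.4 MPa
halite: 2180 kg/m³ × 9.8 m/s² × 2970 m = 6.345×10^7 Pa = 63.45 MPa
Total = 18.86 + 194.8 + 109.4 + 63.45 = 386.55 MPa
Pore pressure P_p = λ·σ_v = 0.56 × 386.5 MPa = 216.5 MPa
Effective stress σ' = σ_v − P_p = 386.5 − 216.5 = 170.08 MPa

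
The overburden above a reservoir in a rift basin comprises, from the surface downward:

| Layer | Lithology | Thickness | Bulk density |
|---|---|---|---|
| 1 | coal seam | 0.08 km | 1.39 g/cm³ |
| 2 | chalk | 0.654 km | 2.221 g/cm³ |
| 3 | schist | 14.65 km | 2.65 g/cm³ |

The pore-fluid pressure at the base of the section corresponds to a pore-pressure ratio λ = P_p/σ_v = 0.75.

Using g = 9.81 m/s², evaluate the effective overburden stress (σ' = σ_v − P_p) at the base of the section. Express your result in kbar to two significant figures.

Overburden (lithostatic) stress σ_v:
coal seam: 1390 kg/m³ × 9.81 m/s² × 80 m = 1.091×10^6 Pa = 1.091 MPa
chalk: 2221 kg/m³ × 9.81 m/s² × 654 m = 1.425×10^7 Pa = 14.25 MPa
schist: 2650 kg/m³ × 9.81 m/s² × 14650 m = 3.808×10^8 Pa = 380.8 MPa
Total = 1.091 + 14.25 + 380.8 = 396.19 MPa
Pore pressure P_p = λ·σ_v = 0.75 × 396.2 MPa = 297.1 MPa
Effective stress σ' = σ_v − P_p = 396.2 − 297.1 = 99.047 MPa = 0.99047 kbar

0.99 kbar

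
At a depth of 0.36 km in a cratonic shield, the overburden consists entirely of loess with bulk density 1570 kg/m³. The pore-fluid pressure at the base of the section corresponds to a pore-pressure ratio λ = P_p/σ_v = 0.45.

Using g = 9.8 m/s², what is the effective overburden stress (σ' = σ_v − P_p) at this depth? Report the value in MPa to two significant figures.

3.0 MPa

Overburden (lithostatic) stress σ_v:
loess: 1570 kg/m³ × 9.8 m/s² × 360 m = 5.539×10^6 Pa = 5.539 MPa
Pore pressure P_p = λ·σ_v = 0.45 × 5.539 MPa = 2.493 MPa
Effective stress σ' = σ_v − P_p = 5.539 − 2.493 = 3.0464 MPa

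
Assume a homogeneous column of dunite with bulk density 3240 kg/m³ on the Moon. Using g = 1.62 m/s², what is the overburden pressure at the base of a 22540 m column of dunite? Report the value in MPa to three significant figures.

dunite: 3240 kg/m³ × 1.62 m/s² × 22540 m = 1.183×10^8 Pa = 118.3 MPa

118 MPa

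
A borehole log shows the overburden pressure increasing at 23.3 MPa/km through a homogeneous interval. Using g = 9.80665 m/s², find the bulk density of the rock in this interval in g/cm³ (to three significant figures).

2.38 g/cm³

ρ = (dP/dz)/g = 23.3 MPa/km / 9.80665 m/s² = 23300 Pa/m / 9.80665 m/s² = 2375.9 kg/m³
= 2.376 g/cm³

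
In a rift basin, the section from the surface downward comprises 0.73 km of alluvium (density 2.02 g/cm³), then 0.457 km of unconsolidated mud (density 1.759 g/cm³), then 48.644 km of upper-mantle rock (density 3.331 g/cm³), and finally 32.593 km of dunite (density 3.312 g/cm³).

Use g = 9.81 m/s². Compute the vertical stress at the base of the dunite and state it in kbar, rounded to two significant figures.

27 kbar

alluvium: 2020 kg/m³ × 9.81 m/s² × 730 m = 1.447×10^7 Pa = 0.1447 kbar
unconsolidated mud: 1759 kg/m³ × 9.81 m/s² × 457 m = 7.886×10^6 Pa = 0.07886 kbar
upper-mantle rock: 3331 kg/m³ × 9.81 m/s² × 48644 m = 1.590×10^9 Pa = 15.90 kbar
dunite: 3312 kg/m³ × 9.81 m/s² × 32593 m = 1.059×10^9 Pa = 10.59 kbar
Total = 0.1447 + 0.07886 + 15.90 + 10.59 = 26.709 kbar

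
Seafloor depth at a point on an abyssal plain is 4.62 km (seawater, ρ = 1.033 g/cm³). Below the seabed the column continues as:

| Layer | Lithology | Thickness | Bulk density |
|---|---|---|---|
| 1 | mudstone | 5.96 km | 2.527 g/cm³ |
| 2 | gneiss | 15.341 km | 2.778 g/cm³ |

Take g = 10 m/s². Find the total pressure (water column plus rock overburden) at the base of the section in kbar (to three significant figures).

6.25 kbar

seawater: 1033 kg/m³ × 10 m/s² × 4620 m = 4.772×10^7 Pa = 0.4772 kbar
mudstone: 2527 kg/m³ × 10 m/s² × 5960 m = 1.506×10^8 Pa = 1.506 kbar
gneiss: 2778 kg/m³ × 10 m/s² × 15341 m = 4.262×10^8 Pa = 4.262 kbar
Total = 0.4772 + 1.506 + 4.262 = 6.2451 kbar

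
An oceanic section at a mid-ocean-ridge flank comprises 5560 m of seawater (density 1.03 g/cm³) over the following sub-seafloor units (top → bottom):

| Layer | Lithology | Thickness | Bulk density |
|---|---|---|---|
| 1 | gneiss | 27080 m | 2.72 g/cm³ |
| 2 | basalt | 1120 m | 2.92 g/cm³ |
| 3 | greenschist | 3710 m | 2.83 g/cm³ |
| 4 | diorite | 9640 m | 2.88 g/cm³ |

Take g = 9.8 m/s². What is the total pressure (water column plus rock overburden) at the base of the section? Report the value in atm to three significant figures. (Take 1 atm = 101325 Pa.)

11700 atm

seawater: 1030 kg/m³ × 9.8 m/s² × 5560 m = 5.612×10^7 Pa = 553.9 atm
gneiss: 2720 kg/m³ × 9.8 m/s² × 27080 m = 7.218×10^8 Pa = 7124 atm
basalt: 2920 kg/m³ × 9.8 m/s² × 1120 m = 3.205×10^7 Pa = 316.3 atm
greenschist: 2830 kg/m³ × 9.8 m/s² × 3710 m = 1.029×10^8 Pa = 1015 atm
diorite: 2880 kg/m³ × 9.8 m/s² × 9640 m = 2.721×10^8 Pa = 2685 atm
Total = 553.9 + 7124 + 316.3 + 1015 + 2685 = 11695 atm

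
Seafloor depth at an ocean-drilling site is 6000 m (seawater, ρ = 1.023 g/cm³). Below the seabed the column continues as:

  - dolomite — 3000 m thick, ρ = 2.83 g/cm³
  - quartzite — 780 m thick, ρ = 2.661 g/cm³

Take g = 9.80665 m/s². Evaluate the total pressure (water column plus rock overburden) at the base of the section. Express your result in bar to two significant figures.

seawater: 1023 kg/m³ × 9.80665 m/s² × 6000 m = 6.019×10^7 Pa = 601.9 bar
dolomite: 2830 kg/m³ × 9.80665 m/s² × 3000 m = 8.326×10^7 Pa = 832.6 bar
quartzite: 2661 kg/m³ × 9.80665 m/s² × 780 m = 2.035×10^7 Pa = 203.5 bar
Total = 601.9 + 832.6 + 203.5 = 1638.1 bar

1600 bar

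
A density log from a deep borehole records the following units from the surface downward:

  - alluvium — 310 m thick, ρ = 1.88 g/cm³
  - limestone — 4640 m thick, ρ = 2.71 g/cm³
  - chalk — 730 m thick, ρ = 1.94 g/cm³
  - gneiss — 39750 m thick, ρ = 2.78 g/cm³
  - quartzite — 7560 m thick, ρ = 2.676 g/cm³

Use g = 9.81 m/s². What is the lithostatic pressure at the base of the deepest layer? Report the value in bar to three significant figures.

alluvium: 1880 kg/m³ × 9.81 m/s² × 310 m = 5.717×10^6 Pa = 57.17 bar
limestone: 2710 kg/m³ × 9.81 m/s² × 4640 m = 1.234×10^8 Pa = 1234 bar
chalk: 1940 kg/m³ × 9.81 m/s² × 730 m = 1.389×10^7 Pa = 138.9 bar
gneiss: 2780 kg/m³ × 9.81 m/s² × 39750 m = 1.084×10^9 Pa = 10841 bar
quartzite: 2676 kg/m³ × 9.81 m/s² × 7560 m = 1.985×10^8 Pa = 1985 bar
Total = 57.17 + 1234 + 138.9 + 10841 + 1985 = 14255 bar

14300 bar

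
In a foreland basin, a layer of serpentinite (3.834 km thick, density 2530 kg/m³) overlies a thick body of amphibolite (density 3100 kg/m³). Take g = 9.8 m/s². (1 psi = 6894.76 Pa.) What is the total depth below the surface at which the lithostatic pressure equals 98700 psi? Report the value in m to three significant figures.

23100 m

Pressure at base of upper layers: 2530×9.8×3834 = 9.506×10^7 Pa = 13787 psi
Remaining pressure to be supplied by amphibolite: 6.805×10^8 − 9.506×10^7 = 5.855×10^8 Pa
Additional depth in amphibolite = 5.855×10^8 Pa / (3100 kg/m³ × 9.8 m/s²) = 19271 m
Total depth = 3834 m + 19271 m = 23105 m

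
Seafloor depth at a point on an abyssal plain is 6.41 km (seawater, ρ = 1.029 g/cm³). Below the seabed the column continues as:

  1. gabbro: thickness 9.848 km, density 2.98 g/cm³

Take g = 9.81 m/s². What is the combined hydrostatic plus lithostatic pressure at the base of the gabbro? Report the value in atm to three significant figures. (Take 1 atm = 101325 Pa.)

seawater: 1029 kg/m³ × 9.81 m/s² × 6410 m = 6.471×10^7 Pa = 638.6 atm
gabbro: 2980 kg/m³ × 9.81 m/s² × 9848 m = 2.879×10^8 Pa = 2841 atm
Total = 638.6 + 2841 = 3479.9 atm

3480 atm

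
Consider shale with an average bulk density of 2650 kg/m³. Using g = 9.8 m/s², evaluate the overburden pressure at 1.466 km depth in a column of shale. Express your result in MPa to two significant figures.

38 MPa

shale: 2650 kg/m³ × 9.8 m/s² × 1466 m = 3.807×10^7 Pa = 38.07 MPa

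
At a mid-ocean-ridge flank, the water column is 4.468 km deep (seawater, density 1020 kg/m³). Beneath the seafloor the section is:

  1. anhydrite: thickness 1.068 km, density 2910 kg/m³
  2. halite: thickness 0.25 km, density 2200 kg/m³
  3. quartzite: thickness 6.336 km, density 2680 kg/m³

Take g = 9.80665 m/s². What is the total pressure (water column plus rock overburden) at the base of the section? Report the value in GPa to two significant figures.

0.25 GPa

seawater: 1020 kg/m³ × 9.80665 m/s² × 4468 m = 4.469×10^7 Pa = 0.04469 GPa
anhydrite: 2910 kg/m³ × 9.80665 m/s² × 1068 m = 3.048×10^7 Pa = 0.03048 GPa
halite: 2200 kg/m³ × 9.80665 m/s² × 250 m = 5.394×10^6 Pa = 5.394×10^-3 GPa
quartzite: 2680 kg/m³ × 9.80665 m/s² × 6336 m = 1.665×10^8 Pa = 0.1665 GPa
Total = 0.04469 + 0.03048 + 5.394×10^-3 + 0.1665 = 0.24709 GPa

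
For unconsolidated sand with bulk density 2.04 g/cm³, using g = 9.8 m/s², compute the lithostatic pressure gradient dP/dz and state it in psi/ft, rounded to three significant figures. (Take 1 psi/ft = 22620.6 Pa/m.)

0.884 psi/ft

dP/dz = ρg = 2040 kg/m³ × 9.8 m/s² = 19992 Pa/m
= 19992 Pa/m × (1 psi/ft / 22621 Pa/m) = 0.88380 psi/ft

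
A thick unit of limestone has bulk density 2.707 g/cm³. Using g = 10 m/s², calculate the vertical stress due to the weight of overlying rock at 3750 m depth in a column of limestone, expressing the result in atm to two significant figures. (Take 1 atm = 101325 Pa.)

limestone: 2707 kg/m³ × 10 m/s² × 3750 m = 1.015×10^8 Pa = 1002 atm

1000 atm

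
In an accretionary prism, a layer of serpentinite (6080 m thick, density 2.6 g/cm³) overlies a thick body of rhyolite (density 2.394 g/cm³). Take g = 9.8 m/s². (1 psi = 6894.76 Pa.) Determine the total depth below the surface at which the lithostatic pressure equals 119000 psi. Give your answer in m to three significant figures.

Pressure at base of upper layers: 2600×9.8×6080 = 1.549×10^8 Pa = 22469 psi
Remaining pressure to be supplied by rhyolite: 8.205×10^8 − 1.549×10^8 = 6.656×10^8 Pa
Additional depth in rhyolite = 6.656×10^8 Pa / (2394 kg/m³ × 9.8 m/s²) = 28368 m
Total depth = 6080 m + 28368 m = 34448 m

34400 m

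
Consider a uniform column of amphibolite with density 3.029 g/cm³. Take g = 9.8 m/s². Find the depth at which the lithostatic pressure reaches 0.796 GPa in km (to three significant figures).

h = P/(ρg) = 0.796 GPa / (3029 kg/m³ × 9.8 m/s²) = 7.960×10^8 Pa / 29684 Pa/m = 26816 m
= 26.816 km

26.8 km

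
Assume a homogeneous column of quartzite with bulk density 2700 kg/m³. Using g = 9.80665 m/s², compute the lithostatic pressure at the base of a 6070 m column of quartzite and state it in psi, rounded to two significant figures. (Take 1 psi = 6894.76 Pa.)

quartzite: 2700 kg/m³ × 9.80665 m/s² × 6070 m = 1.607×10^8 Pa = 23311 psi

23000 psi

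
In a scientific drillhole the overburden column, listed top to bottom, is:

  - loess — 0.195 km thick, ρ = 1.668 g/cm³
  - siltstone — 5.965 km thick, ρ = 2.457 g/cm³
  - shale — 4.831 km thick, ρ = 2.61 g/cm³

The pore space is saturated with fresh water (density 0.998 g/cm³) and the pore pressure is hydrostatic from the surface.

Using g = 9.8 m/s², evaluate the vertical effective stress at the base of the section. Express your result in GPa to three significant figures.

Overburden (lithostatic) stress σ_v:
loess: 1668 kg/m³ × 9.8 m/s² × 195 m = 3.188×10^6 Pa = 3.188 MPa
siltstone: 2457 kg/m³ × 9.8 m/s² × 5965 m = 1.436×10^8 Pa = 143.6 MPa
shale: 2610 kg/m³ × 9.8 m/s² × 4831 m = 1.236×10^8 Pa = 123.6 MPa
Total = 3.188 + 143.6 + 123.6 = 270.38 MPa
Pore pressure P_p = 998 kg/m³ × 9.8 m/s² × 10991 m = 1.075×10^8 Pa = 107.5 MPa
Effective stress σ' = σ_v − P_p = 270.4 − 107.5 = 162.89 MPa = 0.16289 GPa

0.163 GPa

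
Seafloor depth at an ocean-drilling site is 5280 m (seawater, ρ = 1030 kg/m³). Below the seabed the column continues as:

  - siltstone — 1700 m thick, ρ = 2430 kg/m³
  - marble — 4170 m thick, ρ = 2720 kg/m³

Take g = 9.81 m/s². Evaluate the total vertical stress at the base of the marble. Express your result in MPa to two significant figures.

seawater: 1030 kg/m³ × 9.81 m/s² × 5280 m = 5.335×10^7 Pa = 53.35 MPa
siltstone: 2430 kg/m³ × 9.81 m/s² × 1700 m = 4.053×10^7 Pa = 40.53 MPa
marble: 2720 kg/m³ × 9.81 m/s² × 4170 m = 1.113×10^8 Pa = 111.3 MPa
Total = 53.35 + 40.53 + 111.3 = 205.14 MPa

210 MPa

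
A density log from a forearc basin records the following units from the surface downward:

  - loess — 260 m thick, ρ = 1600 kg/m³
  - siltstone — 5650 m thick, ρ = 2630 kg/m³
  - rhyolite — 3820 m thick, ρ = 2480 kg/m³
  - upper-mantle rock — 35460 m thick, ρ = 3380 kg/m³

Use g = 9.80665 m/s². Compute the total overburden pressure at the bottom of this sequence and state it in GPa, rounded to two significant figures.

1.4 GPa

loess: 1600 kg/m³ × 9.80665 m/s² × 260 m = 4.080×10^6 Pa = 4.080×10^-3 GPa
siltstone: 2630 kg/m³ × 9.80665 m/s² × 5650 m = 1.457×10^8 Pa = 0.1457 GPa
rhyolite: 2480 kg/m³ × 9.80665 m/s² × 3820 m = 9.290×10^7 Pa = 0.09290 GPa
upper-mantle rock: 3380 kg/m³ × 9.80665 m/s² × 35460 m = 1.175×10^9 Pa = 1.175 GPa
Total = 4.080×10^-3 + 0.1457 + 0.09290 + 1.175 = 1.4181 GPa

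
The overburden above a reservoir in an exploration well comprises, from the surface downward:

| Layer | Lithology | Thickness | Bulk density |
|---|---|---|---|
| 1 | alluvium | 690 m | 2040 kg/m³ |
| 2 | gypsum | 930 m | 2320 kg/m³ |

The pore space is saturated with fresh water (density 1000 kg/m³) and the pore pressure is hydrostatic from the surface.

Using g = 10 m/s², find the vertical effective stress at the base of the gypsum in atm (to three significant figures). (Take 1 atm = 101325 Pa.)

192 atm

Overburden (lithostatic) stress σ_v:
alluvium: 2040 kg/m³ × 10 m/s² × 690 m = 1.408×10^7 Pa = 14.08 MPa
gypsum: 2320 kg/m³ × 10 m/s² × 930 m = 2.158×10^7 Pa = 21.58 MPa
Total = 14.08 + 21.58 = 35.652 MPa
Pore pressure P_p = 1000 kg/m³ × 10 m/s² × 1620 m = 1.620×10^7 Pa = 16.20 MPa
Effective stress σ' = σ_v − P_p = 35.65 − 16.20 = 19.452 MPa = 191.98 atm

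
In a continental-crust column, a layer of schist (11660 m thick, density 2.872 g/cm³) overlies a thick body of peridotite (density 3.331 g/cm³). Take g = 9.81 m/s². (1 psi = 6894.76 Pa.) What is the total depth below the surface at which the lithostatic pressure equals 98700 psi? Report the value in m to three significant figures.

22400 m

Pressure at base of upper layers: 2872×9.81×11660 = 3.285×10^8 Pa = 47647 psi
Remaining pressure to be supplied by peridotite: 6.805×10^8 − 3.285×10^8 = 3.520×10^8 Pa
Additional depth in peridotite = 3.520×10^8 Pa / (3331 kg/m³ × 9.81 m/s²) = 10772 m
Total depth = 11660 m + 10772 m = 22432 m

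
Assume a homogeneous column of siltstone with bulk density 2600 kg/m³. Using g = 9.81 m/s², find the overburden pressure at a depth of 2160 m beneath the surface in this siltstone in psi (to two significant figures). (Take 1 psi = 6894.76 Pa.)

siltstone: 2600 kg/m³ × 9.81 m/s² × 2160 m = 5.509×10^7 Pa = 7991 psi

8000 psi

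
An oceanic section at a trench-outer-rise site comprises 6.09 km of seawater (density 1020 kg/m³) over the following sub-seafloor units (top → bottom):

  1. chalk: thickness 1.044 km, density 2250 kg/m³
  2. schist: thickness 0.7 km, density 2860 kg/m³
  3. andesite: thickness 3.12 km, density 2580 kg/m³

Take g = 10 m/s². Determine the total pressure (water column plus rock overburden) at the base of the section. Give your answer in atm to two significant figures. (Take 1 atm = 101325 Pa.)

seawater: 1020 kg/m³ × 10 m/s² × 6090 m = 6.212×10^7 Pa = 613.1 atm
chalk: 2250 kg/m³ × 10 m/s² × 1044 m = 2.349×10^7 Pa = 231.8 atm
schist: 2860 kg/m³ × 10 m/s² × 700 m = 2.002×10^7 Pa = 197.6 atm
andesite: 2580 kg/m³ × 10 m/s² × 3120 m = 8.050×10^7 Pa = 794.4 atm
Total = 613.1 + 231.8 + 197.6 + 794.4 = 1836.9 atm

1800 atm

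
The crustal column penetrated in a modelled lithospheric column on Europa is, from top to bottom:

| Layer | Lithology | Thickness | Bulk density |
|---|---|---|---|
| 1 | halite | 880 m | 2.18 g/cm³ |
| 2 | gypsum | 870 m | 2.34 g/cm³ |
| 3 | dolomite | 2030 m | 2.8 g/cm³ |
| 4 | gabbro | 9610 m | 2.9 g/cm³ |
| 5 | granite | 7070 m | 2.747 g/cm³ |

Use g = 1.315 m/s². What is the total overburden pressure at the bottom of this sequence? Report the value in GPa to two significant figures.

halite: 2180 kg/m³ × 1.315 m/s² × 880 m = 2.523×10^6 Pa = 2.523×10^-3 GPa
gypsum: 2340 kg/m³ × 1.315 m/s² × 870 m = 2.677×10^6 Pa = 2.677×10^-3 GPa
dolomite: 2800 kg/m³ × 1.315 m/s² × 2030 m = 7.474×10^6 Pa = 7.474×10^-3 GPa
gabbro: 2900 kg/m³ × 1.315 m/s² × 9610 m = 3.665×10^7 Pa = 0.03665 GPa
granite: 2747 kg/m³ × 1.315 m/s² × 7070 m = 2.554×10^7 Pa = 0.02554 GPa
Total = 2.523×10^-3 + 2.677×10^-3 + 7.474×10^-3 + 0.03665 + 0.02554 = 0.074861 GPa

0.075 GPa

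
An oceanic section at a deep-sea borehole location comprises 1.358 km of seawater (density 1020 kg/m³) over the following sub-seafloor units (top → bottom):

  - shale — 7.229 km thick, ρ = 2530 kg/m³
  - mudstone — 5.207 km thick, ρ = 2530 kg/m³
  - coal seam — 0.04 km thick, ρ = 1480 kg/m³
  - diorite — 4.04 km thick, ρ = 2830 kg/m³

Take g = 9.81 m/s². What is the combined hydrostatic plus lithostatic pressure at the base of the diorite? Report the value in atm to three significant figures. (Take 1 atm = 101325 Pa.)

seawater: 1020 kg/m³ × 9.81 m/s² × 1358 m = 1.359×10^7 Pa = 134.1 atm
shale: 2530 kg/m³ × 9.81 m/s² × 7229 m = 1.794×10^8 Pa = 1771 atm
mudstone: 2530 kg/m³ × 9.81 m/s² × 5207 m = 1.292×10^8 Pa = 1275 atm
coal seam: 1480 kg/m³ × 9.81 m/s² × 40 m = 5.808×10^5 Pa = 5.732 atm
diorite: 2830 kg/m³ × 9.81 m/s² × 4040 m = 1.122×10^8 Pa = 1107 atm
Total = 134.1 + 1771 + 1275 + 5.732 + 1107 = 4292.9 atm

4290 atm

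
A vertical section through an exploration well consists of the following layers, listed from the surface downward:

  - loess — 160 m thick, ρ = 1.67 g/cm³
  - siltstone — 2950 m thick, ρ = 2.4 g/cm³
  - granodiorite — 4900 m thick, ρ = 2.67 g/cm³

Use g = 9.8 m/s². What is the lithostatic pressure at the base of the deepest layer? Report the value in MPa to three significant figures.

200 MPa

loess: 1670 kg/m³ × 9.8 m/s² × 160 m = 2.619×10^6 Pa = 2.619 MPa
siltstone: 2400 kg/m³ × 9.8 m/s² × 2950 m = 6.938×10^7 Pa = 69.38 MPa
granodiorite: 2670 kg/m³ × 9.8 m/s² × 4900 m = 1.282×10^8 Pa = 128.2 MPa
Total = 2.619 + 69.38 + 128.2 = 200.22 MPa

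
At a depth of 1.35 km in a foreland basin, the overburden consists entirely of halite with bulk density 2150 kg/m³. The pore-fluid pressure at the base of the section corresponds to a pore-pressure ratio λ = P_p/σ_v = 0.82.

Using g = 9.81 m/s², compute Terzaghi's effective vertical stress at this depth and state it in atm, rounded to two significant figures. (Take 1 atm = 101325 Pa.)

Overburden (lithostatic) stress σ_v:
halite: 2150 kg/m³ × 9.81 m/s² × 1350 m = 2.847×10^7 Pa = 28.47 MPa
Pore pressure P_p = λ·σ_v = 0.82 × 28.47 MPa = 23.35 MPa
Effective stress σ' = σ_v − P_p = 28.47 − 23.35 = 5.1252 MPa = 50.582 atm

51 atm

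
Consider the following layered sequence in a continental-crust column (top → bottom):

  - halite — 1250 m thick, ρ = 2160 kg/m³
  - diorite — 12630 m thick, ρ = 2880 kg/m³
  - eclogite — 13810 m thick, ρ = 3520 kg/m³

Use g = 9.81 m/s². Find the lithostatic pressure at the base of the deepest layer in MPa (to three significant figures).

860 MPa

halite: 2160 kg/m³ × 9.81 m/s² × 1250 m = 2.649×10^7 Pa = 26.49 MPa
diorite: 2880 kg/m³ × 9.81 m/s² × 12630 m = 3.568×10^8 Pa = 356.8 MPa
eclogite: 3520 kg/m³ × 9.81 m/s² × 13810 m = 4.769×10^8 Pa = 476.9 MPa
Total = 26.49 + 356.8 + 476.9 = 860.20 MPa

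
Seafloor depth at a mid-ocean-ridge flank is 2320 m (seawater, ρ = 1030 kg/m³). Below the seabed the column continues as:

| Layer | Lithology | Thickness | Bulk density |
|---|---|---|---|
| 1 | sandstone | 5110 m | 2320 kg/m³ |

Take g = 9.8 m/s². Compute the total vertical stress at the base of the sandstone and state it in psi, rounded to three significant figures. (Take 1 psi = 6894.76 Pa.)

20200 psi

seawater: 1030 kg/m³ × 9.8 m/s² × 2320 m = 2.342×10^7 Pa = 3397 psi
sandstone: 2320 kg/m³ × 9.8 m/s² × 5110 m = 1.162×10^8 Pa = 16851 psi
Total = 3397 + 16851 = 20247 psi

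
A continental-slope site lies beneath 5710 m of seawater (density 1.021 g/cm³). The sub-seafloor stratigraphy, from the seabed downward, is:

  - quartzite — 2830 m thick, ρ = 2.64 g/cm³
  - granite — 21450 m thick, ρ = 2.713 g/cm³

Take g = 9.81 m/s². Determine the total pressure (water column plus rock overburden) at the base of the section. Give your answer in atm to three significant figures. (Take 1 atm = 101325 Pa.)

6920 atm

seawater: 1021 kg/m³ × 9.81 m/s² × 5710 m = 5.719×10^7 Pa = 564.4 atm
quartzite: 2640 kg/m³ × 9.81 m/s² × 2830 m = 7.329×10^7 Pa = 723.3 atm
granite: 2713 kg/m³ × 9.81 m/s² × 21450 m = 5.709×10^8 Pa = 5634 atm
Total = 564.4 + 723.3 + 5634 = 6921.9 atm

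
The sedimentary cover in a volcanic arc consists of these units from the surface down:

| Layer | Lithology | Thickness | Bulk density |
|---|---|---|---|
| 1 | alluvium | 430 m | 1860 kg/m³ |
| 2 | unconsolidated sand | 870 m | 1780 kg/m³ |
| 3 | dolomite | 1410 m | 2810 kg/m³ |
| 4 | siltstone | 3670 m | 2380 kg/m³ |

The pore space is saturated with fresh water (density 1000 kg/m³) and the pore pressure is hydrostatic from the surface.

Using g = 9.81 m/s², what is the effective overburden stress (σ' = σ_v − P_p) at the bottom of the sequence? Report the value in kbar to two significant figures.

0.85 kbar

Overburden (lithostatic) stress σ_v:
alluvium: 1860 kg/m³ × 9.81 m/s² × 430 m = 7.846×10^6 Pa = 7.846 MPa
unconsolidated sand: 1780 kg/m³ × 9.81 m/s² × 870 m = 1.519×10^7 Pa = 15.19 MPa
dolomite: 2810 kg/m³ × 9.81 m/s² × 1410 m = 3.887×10^7 Pa = 38.87 MPa
siltstone: 2380 kg/m³ × 9.81 m/s² × 3670 m = 8.569×10^7 Pa = 85.69 MPa
Total = 7.846 + 15.19 + 38.87 + 85.69 = 147.59 MPa
Pore pressure P_p = 1000 kg/m³ × 9.81 m/s² × 6380 m = 6.259×10^7 Pa = 62.59 MPa
Effective stress σ' = σ_v − P_p = 147.6 − 62.59 = 85.005 MPa = 0.85005 kbar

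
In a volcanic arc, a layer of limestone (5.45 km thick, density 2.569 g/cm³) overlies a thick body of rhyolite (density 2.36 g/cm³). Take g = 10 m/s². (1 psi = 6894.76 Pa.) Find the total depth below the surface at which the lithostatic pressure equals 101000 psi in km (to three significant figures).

Pressure at base of upper layers: 2569×10×5450 = 1.400×10^8 Pa = 20307 psi
Remaining pressure to be supplied by rhyolite: 6.964×10^8 − 1.400×10^8 = 5.564×10^8 Pa
Additional depth in rhyolite = 5.564×10^8 Pa / (2360 kg/m³ × 10 m/s²) = 23575 m
Total depth = 5450 m + 23575 m = 29025 m
= 29.025 km

29.0 km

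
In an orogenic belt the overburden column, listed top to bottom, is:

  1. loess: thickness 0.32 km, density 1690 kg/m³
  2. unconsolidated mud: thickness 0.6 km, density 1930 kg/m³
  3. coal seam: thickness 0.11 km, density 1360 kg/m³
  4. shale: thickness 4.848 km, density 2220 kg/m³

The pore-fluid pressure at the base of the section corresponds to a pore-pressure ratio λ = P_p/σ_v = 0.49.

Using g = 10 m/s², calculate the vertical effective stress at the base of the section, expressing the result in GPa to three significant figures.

0.0643 GPa

Overburden (lithostatic) stress σ_v:
loess: 1690 kg/m³ × 10 m/s² × 320 m = 5.408×10^6 Pa = 5.408 MPa
unconsolidated mud: 1930 kg/m³ × 10 m/s² × 600 m = 1.158×10^7 Pa = 11.58 MPa
coal seam: 1360 kg/m³ × 10 m/s² × 110 m = 1.496×10^6 Pa = 1.496 MPa
shale: 2220 kg/m³ × 10 m/s² × 4848 m = 1.076×10^8 Pa = 107.6 MPa
Total = 5.408 + 11.58 + 1.496 + 107.6 = 126.11 MPa
Pore pressure P_p = λ·σ_v = 0.49 × 126.1 MPa = 61.79 MPa
Effective stress σ' = σ_v − P_p = 126.1 − 61.79 = 64.316 MPa = 0.064316 GPa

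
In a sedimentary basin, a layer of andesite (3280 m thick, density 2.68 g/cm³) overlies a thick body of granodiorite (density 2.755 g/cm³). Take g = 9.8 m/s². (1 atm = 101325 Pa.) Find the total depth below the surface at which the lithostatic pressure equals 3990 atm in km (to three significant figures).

Pressure at base of upper layers: 2680×9.8×3280 = 8.615×10^7 Pa = 850.2 atm
Remaining pressure to be supplied by granodiorite: 4.043×10^8 − 8.615×10^7 = 3.181×10^8 Pa
Additional depth in granodiorite = 3.181×10^8 Pa / (2755 kg/m³ × 9.8 m/s²) = 11783 m
Total depth = 3280 m + 11783 m = 15063 m
= 15.063 km

15.1 km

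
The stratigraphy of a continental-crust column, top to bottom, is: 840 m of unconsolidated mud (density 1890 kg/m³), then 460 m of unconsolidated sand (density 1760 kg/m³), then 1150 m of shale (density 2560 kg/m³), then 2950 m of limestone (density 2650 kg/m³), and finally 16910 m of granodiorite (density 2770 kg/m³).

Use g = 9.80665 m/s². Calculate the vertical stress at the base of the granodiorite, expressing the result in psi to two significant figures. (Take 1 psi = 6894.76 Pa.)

unconsolidated mud: 1890 kg/m³ × 9.80665 m/s² × 840 m = 1.557×10^7 Pa = 2258 psi
unconsolidated sand: 1760 kg/m³ × 9.80665 m/s² × 460 m = 7.939×10^6 Pa = 1152 psi
shale: 2560 kg/m³ × 9.80665 m/s² × 1150 m = 2.887×10^7 Pa = 4187 psi
limestone: 2650 kg/m³ × 9.80665 m/s² × 2950 m = 7.666×10^7 Pa = 11119 psi
granodiorite: 2770 kg/m³ × 9.80665 m/s² × 16910 m = 4.594×10^8 Pa = 66623 psi
Total = 2258 + 1152 + 4187 + 11119 + 66623 = 85339 psi

85000 psi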